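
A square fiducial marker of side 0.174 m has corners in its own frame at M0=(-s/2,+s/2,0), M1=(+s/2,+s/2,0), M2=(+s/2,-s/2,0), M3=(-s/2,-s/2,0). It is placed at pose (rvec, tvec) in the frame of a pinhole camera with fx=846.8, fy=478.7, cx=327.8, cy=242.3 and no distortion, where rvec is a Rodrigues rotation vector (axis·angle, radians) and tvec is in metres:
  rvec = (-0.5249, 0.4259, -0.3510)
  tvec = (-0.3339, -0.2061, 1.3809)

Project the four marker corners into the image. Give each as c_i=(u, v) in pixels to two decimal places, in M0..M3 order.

c0=(84.92, 207.54) c1=(171.63, 179.12) c2=(160.00, 135.30) c3=(79.37, 163.42)

Intrinsics K: fx=846.8, fy=478.7, cx=327.8, cy=242.3
Marker side s = 0.174 m; corners in marker frame (Z=0):
  M0 = (-0.0870, +0.0870, 0)
  M1 = (+0.0870, +0.0870, 0)
  M2 = (+0.0870, -0.0870, 0)
  M3 = (-0.0870, -0.0870, 0)
rvec = (-0.5249, 0.4259, -0.3510), |rvec| = θ = 0.76165 rad = 43.639°
Rodrigues: sinθ=0.69012, 1−cosθ=0.27630; R = I + sinθ·[k]× + (1−cosθ)·[k]×²:
    [+0.85493 +0.21156 +0.47365]
    [-0.42451 +0.81009 +0.40440]
    [-0.29815 -0.54680 +0.78238]
t = (-0.3339, -0.2061, 1.3809) m
M0: Pc = R·M0+t = (-0.38987, -0.09869, +1.35927); u = 846.8·(-0.38987)/1.35927 + 327.8 = 84.9158, v = 478.7·(-0.09869)/1.35927 + 242.3 = 207.5440
M1: Pc = R·M1+t = (-0.24112, -0.17255, +1.30739); u = 846.8·(-0.24112)/1.30739 + 327.8 = 171.6284, v = 478.7·(-0.17255)/1.30739 + 242.3 = 179.1193
M2: Pc = R·M2+t = (-0.27793, -0.31351, +1.40253); u = 846.8·(-0.27793)/1.40253 + 327.8 = 159.9975, v = 478.7·(-0.31351)/1.40253 + 242.3 = 135.2954
M3: Pc = R·M3+t = (-0.42668, -0.23965, +1.45441); u = 846.8·(-0.42668)/1.45441 + 327.8 = 79.3722, v = 478.7·(-0.23965)/1.45441 + 242.3 = 163.4238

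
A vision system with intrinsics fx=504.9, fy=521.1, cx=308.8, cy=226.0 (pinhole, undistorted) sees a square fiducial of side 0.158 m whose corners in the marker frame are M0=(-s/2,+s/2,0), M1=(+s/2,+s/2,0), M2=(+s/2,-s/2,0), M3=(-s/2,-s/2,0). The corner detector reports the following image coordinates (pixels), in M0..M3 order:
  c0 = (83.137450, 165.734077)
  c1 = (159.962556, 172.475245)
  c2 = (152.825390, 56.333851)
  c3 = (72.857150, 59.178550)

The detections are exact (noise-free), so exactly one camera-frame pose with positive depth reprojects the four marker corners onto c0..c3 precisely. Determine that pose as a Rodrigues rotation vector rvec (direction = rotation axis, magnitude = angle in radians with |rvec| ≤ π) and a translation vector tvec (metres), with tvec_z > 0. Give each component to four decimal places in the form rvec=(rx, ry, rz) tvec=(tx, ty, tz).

rvec=(0.2353, 0.4425, 0.0607) tvec=(-0.2899, -0.1617, 0.7576)

Intrinsics K: fx=504.9, fy=521.1, cx=308.8, cy=226.0
Marker side s = 0.158 m; corners in marker frame (Z=0):
  M0 = (-0.0790, +0.0790, 0)
  M1 = (+0.0790, +0.0790, 0)
  M2 = (+0.0790, -0.0790, 0)
  M3 = (-0.0790, -0.0790, 0)
Detected image corners:
  c0 = (83.137450, 165.734077) px
  c1 = (159.962556, 172.475245) px
  c2 = (152.825390, 56.333851) px
  c3 = (72.857150, 59.178550) px
Planar DLT: solve 8×8 A·h = b for H (H[2,2]=1):
  H  [+431.43237 +92.45478 +115.59962]
  H  [-49.34417 +739.13625 +114.77305]
  H  [-0.55038 +0.31489 +1.00000]
B = K⁻¹H; ‖b₁‖=1.319993, ‖b₂‖=1.319993; λ = 2/(‖b₁‖+‖b₂‖) = 0.757580, sign → tz>0 ⇒ λ=+0.757580
r₁ = λ·B[:,0] = (+0.90236,+0.10910,-0.41695); r₂ = λ·B[:,1] = (-0.00718,+0.97110,+0.23855)
r₃ = r₁×r₂ = (+0.43093,-0.21227,+0.87706); SVD([r₁ r₂ r₃]) → R = UVᵀ:
  R  [+0.90236 -0.00718 +0.43093]
  R  [+0.10910 +0.97110 -0.21227]
  R  [-0.41695 +0.23855 +0.87706]
t = (-0.28989, -0.16170, +0.75758) m
tr R = 2.750523; θ = arccos((tr R − 1)/2) = 0.504820 rad = 28.924°
axis k = ((R−Rᵀ)₃₂, (R−Rᵀ)₁₃, (R−Rᵀ)₂₁) / (2 sinθ) = (+0.466064, +0.876548, +0.120203)
rvec = θ·k = (+0.235278, +0.442499, +0.060681)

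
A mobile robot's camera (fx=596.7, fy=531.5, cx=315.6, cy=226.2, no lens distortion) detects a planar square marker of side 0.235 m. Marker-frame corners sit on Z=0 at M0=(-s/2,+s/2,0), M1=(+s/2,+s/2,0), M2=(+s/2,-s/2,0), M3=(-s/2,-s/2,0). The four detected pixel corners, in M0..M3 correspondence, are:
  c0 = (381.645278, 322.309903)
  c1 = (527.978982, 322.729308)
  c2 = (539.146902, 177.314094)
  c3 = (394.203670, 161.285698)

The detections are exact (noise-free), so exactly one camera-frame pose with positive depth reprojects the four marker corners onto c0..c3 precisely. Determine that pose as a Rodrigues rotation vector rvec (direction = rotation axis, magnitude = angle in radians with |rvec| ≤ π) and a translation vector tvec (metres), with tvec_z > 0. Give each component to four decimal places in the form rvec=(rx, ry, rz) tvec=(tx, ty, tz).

Intrinsics K: fx=596.7, fy=531.5, cx=315.6, cy=226.2
Marker side s = 0.235 m; corners in marker frame (Z=0):
  M0 = (-0.1175, +0.1175, 0)
  M1 = (+0.1175, +0.1175, 0)
  M2 = (+0.1175, -0.1175, 0)
  M3 = (-0.1175, -0.1175, 0)
Detected image corners:
  c0 = (381.645278, 322.309903) px
  c1 = (527.978982, 322.729308) px
  c2 = (539.146902, 177.314094) px
  c3 = (394.203670, 161.285698) px
Planar DLT: solve 8×8 A·h = b for H (H[2,2]=1):
  H  [+819.60109 -52.76928 +464.45899]
  H  [+141.68850 +649.00450 +246.07169]
  H  [+0.43379 -0.00529 +1.00000]
B = K⁻¹H; ‖b₁‖=1.226339, ‖b₂‖=1.226339; λ = 2/(‖b₁‖+‖b₂‖) = 0.815436, sign → tz>0 ⇒ λ=+0.815436
r₁ = λ·B[:,0] = (+0.93296,+0.06684,+0.35373); r₂ = λ·B[:,1] = (-0.06983,+0.99755,-0.00432)
r₃ = r₁×r₂ = (-0.35315,-0.02067,+0.93534); SVD([r₁ r₂ r₃]) → R = UVᵀ:
  R  [+0.93296 -0.06983 -0.35315]
  R  [+0.06684 +0.99755 -0.02067]
  R  [+0.35373 -0.00432 +0.93534]
t = (+0.20343, +0.03049, +0.81544) m
tr R = 2.865847; θ = arccos((tr R − 1)/2) = 0.368348 rad = 21.105°
axis k = ((R−Rᵀ)₃₂, (R−Rᵀ)₁₃, (R−Rᵀ)₂₁) / (2 sinθ) = (+0.022715, -0.981564, +0.189780)
rvec = θ·k = (+0.008367, -0.361557, +0.069905)

rvec=(0.0084, -0.3616, 0.0699) tvec=(0.2034, 0.0305, 0.8154)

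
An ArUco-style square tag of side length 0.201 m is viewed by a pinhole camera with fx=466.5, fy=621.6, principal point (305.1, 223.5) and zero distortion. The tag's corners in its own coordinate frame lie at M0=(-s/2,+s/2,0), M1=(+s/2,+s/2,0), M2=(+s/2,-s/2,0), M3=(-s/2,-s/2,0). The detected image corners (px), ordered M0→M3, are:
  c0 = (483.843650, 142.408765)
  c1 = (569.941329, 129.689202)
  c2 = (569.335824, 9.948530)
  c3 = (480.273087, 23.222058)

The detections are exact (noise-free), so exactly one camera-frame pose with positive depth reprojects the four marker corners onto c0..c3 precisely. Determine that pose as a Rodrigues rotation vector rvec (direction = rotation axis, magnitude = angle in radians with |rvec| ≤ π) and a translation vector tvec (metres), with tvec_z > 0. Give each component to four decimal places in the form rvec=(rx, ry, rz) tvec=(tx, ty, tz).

rvec=(0.1809, -0.0049, -0.1101) tvec=(0.5049, -0.2509, 1.0670)

Intrinsics K: fx=466.5, fy=621.6, cx=305.1, cy=223.5
Marker side s = 0.201 m; corners in marker frame (Z=0):
  M0 = (-0.1005, +0.1005, 0)
  M1 = (+0.1005, +0.1005, 0)
  M2 = (+0.1005, -0.1005, 0)
  M3 = (-0.1005, -0.1005, 0)
Detected image corners:
  c0 = (483.843650, 142.408765) px
  c1 = (569.941329, 129.689202) px
  c2 = (569.335824, 9.948530) px
  c3 = (480.273087, 23.222058) px
Planar DLT: solve 8×8 A·h = b for H (H[2,2]=1):
  H  [+433.10826 +99.02213 +525.84532]
  H  [-64.99735 +607.20911 +77.33203]
  H  [-0.00473 +0.16855 +1.00000]
B = K⁻¹H; ‖b₁‖=0.937191, ‖b₂‖=0.937191; λ = 2/(‖b₁‖+‖b₂‖) = 1.067019, sign → tz>0 ⇒ λ=+1.067019
r₁ = λ·B[:,0] = (+0.99395,-0.10976,-0.00505); r₂ = λ·B[:,1] = (+0.10887,+0.97765,+0.17984)
r₃ = r₁×r₂ = (-0.01480,-0.17930,+0.98368); SVD([r₁ r₂ r₃]) → R = UVᵀ:
  R  [+0.99395 +0.10887 -0.01480]
  R  [-0.10976 +0.97765 -0.17930]
  R  [-0.00505 +0.17984 +0.98368]
t = (+0.50491, -0.25091, +1.06702) m
tr R = 2.955280; θ = arccos((tr R − 1)/2) = 0.211867 rad = 12.139°
axis k = ((R−Rᵀ)₃₂, (R−Rᵀ)₁₃, (R−Rᵀ)₂₁) / (2 sinθ) = (+0.853952, -0.023182, -0.519834)
rvec = θ·k = (+0.180924, -0.004912, -0.110136)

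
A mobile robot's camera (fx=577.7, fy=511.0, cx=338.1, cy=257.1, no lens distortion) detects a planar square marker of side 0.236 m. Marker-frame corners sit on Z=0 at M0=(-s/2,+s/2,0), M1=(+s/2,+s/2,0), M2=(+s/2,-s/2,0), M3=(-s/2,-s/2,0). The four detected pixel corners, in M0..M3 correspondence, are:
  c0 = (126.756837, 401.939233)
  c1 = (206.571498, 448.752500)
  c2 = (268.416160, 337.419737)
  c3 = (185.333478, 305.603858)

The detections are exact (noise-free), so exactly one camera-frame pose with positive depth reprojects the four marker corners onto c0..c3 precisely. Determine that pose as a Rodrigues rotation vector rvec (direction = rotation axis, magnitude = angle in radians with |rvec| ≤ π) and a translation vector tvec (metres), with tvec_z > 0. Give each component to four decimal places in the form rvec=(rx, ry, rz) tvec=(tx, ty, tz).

Intrinsics K: fx=577.7, fy=511.0, cx=338.1, cy=257.1
Marker side s = 0.236 m; corners in marker frame (Z=0):
  M0 = (-0.1180, +0.1180, 0)
  M1 = (+0.1180, +0.1180, 0)
  M2 = (+0.1180, -0.1180, 0)
  M3 = (-0.1180, -0.1180, 0)
Detected image corners:
  c0 = (126.756837, 401.939233) px
  c1 = (206.571498, 448.752500) px
  c2 = (268.416160, 337.419737) px
  c3 = (185.333478, 305.603858) px
Planar DLT: solve 8×8 A·h = b for H (H[2,2]=1):
  H  [+241.31478 -298.11625 +195.01380]
  H  [-31.58648 +355.59457 +370.85123]
  H  [-0.52847 -0.22065 +1.00000]
B = K⁻¹H; ‖b₁‖=0.921665, ‖b₂‖=0.921665; λ = 2/(‖b₁‖+‖b₂‖) = 1.084993, sign → tz>0 ⇒ λ=+1.084993
r₁ = λ·B[:,0] = (+0.78880,+0.22142,-0.57339); r₂ = λ·B[:,1] = (-0.41979,+0.87548,-0.23941)
r₃ = r₁×r₂ = (+0.44898,+0.42954,+0.78352); SVD([r₁ r₂ r₃]) → R = UVᵀ:
  R  [+0.78880 -0.41979 +0.44898]
  R  [+0.22142 +0.87548 +0.42954]
  R  [-0.57339 -0.23941 +0.78352]
t = (-0.26873, +0.24153, +1.08499) m
tr R = 2.447799; θ = arccos((tr R − 1)/2) = 0.761359 rad = 43.623°
axis k = ((R−Rᵀ)₃₂, (R−Rᵀ)₁₃, (R−Rᵀ)₂₁) / (2 sinθ) = (-0.484815, +0.740946, +0.464707)
rvec = θ·k = (-0.369118, +0.564126, +0.353809)

rvec=(-0.3691, 0.5641, 0.3538) tvec=(-0.2687, 0.2415, 1.0850)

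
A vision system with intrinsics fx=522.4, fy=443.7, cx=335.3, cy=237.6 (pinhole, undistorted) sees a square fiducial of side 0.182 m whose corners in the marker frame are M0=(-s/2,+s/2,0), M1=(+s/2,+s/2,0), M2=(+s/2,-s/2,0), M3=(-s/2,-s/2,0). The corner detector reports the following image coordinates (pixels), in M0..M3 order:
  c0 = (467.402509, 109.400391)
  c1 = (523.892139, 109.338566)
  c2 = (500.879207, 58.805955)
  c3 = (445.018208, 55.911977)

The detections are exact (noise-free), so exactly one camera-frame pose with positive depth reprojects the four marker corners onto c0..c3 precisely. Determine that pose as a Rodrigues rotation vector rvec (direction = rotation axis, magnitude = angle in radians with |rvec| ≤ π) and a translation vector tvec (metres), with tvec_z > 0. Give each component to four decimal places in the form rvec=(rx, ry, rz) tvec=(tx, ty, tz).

Intrinsics K: fx=522.4, fy=443.7, cx=335.3, cy=237.6
Marker side s = 0.182 m; corners in marker frame (Z=0):
  M0 = (-0.0910, +0.0910, 0)
  M1 = (+0.0910, +0.0910, 0)
  M2 = (+0.0910, -0.0910, 0)
  M3 = (-0.0910, -0.0910, 0)
Detected image corners:
  c0 = (467.402509, 109.400391) px
  c1 = (523.892139, 109.338566) px
  c2 = (500.879207, 58.805955) px
  c3 = (445.018208, 55.911977) px
Planar DLT: solve 8×8 A·h = b for H (H[2,2]=1):
  H  [+462.35345 +32.87347 +484.91338]
  H  [+34.38264 +269.71938 +82.93564]
  H  [+0.31742 -0.18975 +1.00000]
B = K⁻¹H; ‖b₁‖=0.757303, ‖b₂‖=0.757303; λ = 2/(‖b₁‖+‖b₂‖) = 1.320475, sign → tz>0 ⇒ λ=+1.320475
r₁ = λ·B[:,0] = (+0.89967,-0.12213,+0.41915); r₂ = λ·B[:,1] = (+0.24391,+0.93687,-0.25056)
r₃ = r₁×r₂ = (-0.36209,+0.32765,+0.87266); SVD([r₁ r₂ r₃]) → R = UVᵀ:
  R  [+0.89967 +0.24391 -0.36209]
  R  [-0.12213 +0.93687 +0.32765]
  R  [+0.41915 -0.25056 +0.87266]
t = (+0.37818, -0.46029, +1.32048) m
tr R = 2.709196; θ = arccos((tr R − 1)/2) = 0.546020 rad = 31.285°
axis k = ((R−Rᵀ)₃₂, (R−Rᵀ)₁₃, (R−Rᵀ)₂₁) / (2 sinθ) = (-0.556730, -0.752219, -0.352445)
rvec = θ·k = (-0.303986, -0.410727, -0.192442)

rvec=(-0.3040, -0.4107, -0.1924) tvec=(0.3782, -0.4603, 1.3205)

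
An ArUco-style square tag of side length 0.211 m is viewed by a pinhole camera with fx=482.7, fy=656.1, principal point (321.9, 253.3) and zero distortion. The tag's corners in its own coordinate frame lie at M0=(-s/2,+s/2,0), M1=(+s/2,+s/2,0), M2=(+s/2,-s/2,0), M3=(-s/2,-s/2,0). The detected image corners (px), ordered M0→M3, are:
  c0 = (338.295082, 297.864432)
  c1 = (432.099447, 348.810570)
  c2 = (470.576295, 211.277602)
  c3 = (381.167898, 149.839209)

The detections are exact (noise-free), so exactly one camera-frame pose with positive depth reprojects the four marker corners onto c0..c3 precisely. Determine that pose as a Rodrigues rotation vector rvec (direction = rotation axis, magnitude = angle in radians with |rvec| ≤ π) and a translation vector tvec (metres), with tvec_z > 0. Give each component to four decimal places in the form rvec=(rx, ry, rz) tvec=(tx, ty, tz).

Intrinsics K: fx=482.7, fy=656.1, cx=321.9, cy=253.3
Marker side s = 0.211 m; corners in marker frame (Z=0):
  M0 = (-0.1055, +0.1055, 0)
  M1 = (+0.1055, +0.1055, 0)
  M2 = (+0.1055, -0.1055, 0)
  M3 = (-0.1055, -0.1055, 0)
Detected image corners:
  c0 = (338.295082, 297.864432) px
  c1 = (432.099447, 348.810570) px
  c2 = (470.576295, 211.277602) px
  c3 = (381.167898, 149.839209) px
Planar DLT: solve 8×8 A·h = b for H (H[2,2]=1):
  H  [+585.21202 -217.48975 +407.46841]
  H  [+360.36757 +660.08956 +252.58590]
  H  [+0.37266 -0.06196 +1.00000]
B = K⁻¹H; ‖b₁‖=1.110058, ‖b₂‖=1.110058; λ = 2/(‖b₁‖+‖b₂‖) = 0.900854, sign → tz>0 ⇒ λ=+0.900854
r₁ = λ·B[:,0] = (+0.86829,+0.36519,+0.33571); r₂ = λ·B[:,1] = (-0.36867,+0.92788,-0.05582)
r₃ = r₁×r₂ = (-0.33189,-0.07530,+0.94031); SVD([r₁ r₂ r₃]) → R = UVᵀ:
  R  [+0.86829 -0.36867 -0.33189]
  R  [+0.36519 +0.92788 -0.07530]
  R  [+0.33571 -0.05582 +0.94031]
t = (+0.15969, -0.00098, +0.90085) m
tr R = 2.736483; θ = arccos((tr R − 1)/2) = 0.519149 rad = 29.745°
axis k = ((R−Rᵀ)₃₂, (R−Rᵀ)₁₃, (R−Rᵀ)₂₁) / (2 sinθ) = (+0.019635, -0.672790, +0.739573)
rvec = θ·k = (+0.010193, -0.349278, +0.383949)

rvec=(0.0102, -0.3493, 0.3839) tvec=(0.1597, -0.0010, 0.9009)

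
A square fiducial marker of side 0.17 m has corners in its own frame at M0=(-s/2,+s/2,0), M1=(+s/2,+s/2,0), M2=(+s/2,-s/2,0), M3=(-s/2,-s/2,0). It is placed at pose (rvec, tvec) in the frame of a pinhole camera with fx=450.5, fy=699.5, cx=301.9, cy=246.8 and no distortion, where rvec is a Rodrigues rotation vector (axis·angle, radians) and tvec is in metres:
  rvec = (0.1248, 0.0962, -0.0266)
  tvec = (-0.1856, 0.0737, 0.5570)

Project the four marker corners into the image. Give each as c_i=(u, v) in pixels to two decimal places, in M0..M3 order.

c0=(92.65, 440.89) c1=(222.73, 442.28) c2=(215.04, 230.75) c3=(80.28, 235.62)

Intrinsics K: fx=450.5, fy=699.5, cx=301.9, cy=246.8
Marker side s = 0.17 m; corners in marker frame (Z=0):
  M0 = (-0.0850, +0.0850, 0)
  M1 = (+0.0850, +0.0850, 0)
  M2 = (+0.0850, -0.0850, 0)
  M3 = (-0.0850, -0.0850, 0)
rvec = (0.1248, 0.0962, -0.0266), |rvec| = θ = 0.15980 rad = 9.156°
Rodrigues: sinθ=0.15912, 1−cosθ=0.01274; R = I + sinθ·[k]× + (1−cosθ)·[k]×²:
    [+0.99503 +0.03248 +0.09413]
    [-0.02050 +0.99188 -0.12555]
    [-0.09745 +0.12299 +0.98761]
t = (-0.1856, 0.0737, 0.5570) m
M0: Pc = R·M0+t = (-0.26742, +0.15975, +0.57574); u = 450.5·(-0.26742)/0.57574 + 301.9 = 92.6530, v = 699.5·(+0.15975)/0.57574 + 246.8 = 440.8925
M1: Pc = R·M1+t = (-0.09826, +0.15627, +0.55917); u = 450.5·(-0.09826)/0.55917 + 301.9 = 222.7346, v = 699.5·(+0.15627)/0.55917 + 246.8 = 442.2838
M2: Pc = R·M2+t = (-0.10378, -0.01235, +0.53826); u = 450.5·(-0.10378)/0.53826 + 301.9 = 215.0386, v = 699.5·(-0.01235)/0.53826 + 246.8 = 230.7483
M3: Pc = R·M3+t = (-0.27294, -0.00887, +0.55483); u = 450.5·(-0.27294)/0.55483 + 301.9 = 80.2846, v = 699.5·(-0.00887)/0.55483 + 246.8 = 235.6206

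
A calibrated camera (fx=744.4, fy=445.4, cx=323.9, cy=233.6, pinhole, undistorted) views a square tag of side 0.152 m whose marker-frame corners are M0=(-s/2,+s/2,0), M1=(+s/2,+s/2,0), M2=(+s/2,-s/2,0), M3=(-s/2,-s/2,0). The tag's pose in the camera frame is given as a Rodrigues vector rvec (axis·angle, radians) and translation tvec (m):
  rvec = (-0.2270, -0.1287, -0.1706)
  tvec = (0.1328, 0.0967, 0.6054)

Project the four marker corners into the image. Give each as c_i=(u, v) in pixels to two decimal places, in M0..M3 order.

Intrinsics K: fx=744.4, fy=445.4, cx=323.9, cy=233.6
Marker side s = 0.152 m; corners in marker frame (Z=0):
  M0 = (-0.0760, +0.0760, 0)
  M1 = (+0.0760, +0.0760, 0)
  M2 = (+0.0760, -0.0760, 0)
  M3 = (-0.0760, -0.0760, 0)
rvec = (-0.2270, -0.1287, -0.1706), |rvec| = θ = 0.31176 rad = 17.863°
Rodrigues: sinθ=0.30674, 1−cosθ=0.04821; R = I + sinθ·[k]× + (1−cosθ)·[k]×²:
    [+0.97735 +0.18234 -0.10742]
    [-0.15336 +0.96001 +0.23423]
    [+0.14583 -0.21245 +0.96623]
t = (0.1328, 0.0967, 0.6054) m
M0: Pc = R·M0+t = (+0.07238, +0.18132, +0.57817); u = 744.4·(+0.07238)/0.57817 + 323.9 = 417.0889, v = 445.4·(+0.18132)/0.57817 + 233.6 = 373.2788
M1: Pc = R·M1+t = (+0.22094, +0.15801, +0.60034); u = 744.4·(+0.22094)/0.60034 + 323.9 = 597.8546, v = 445.4·(+0.15801)/0.60034 + 233.6 = 350.8268
M2: Pc = R·M2+t = (+0.19322, +0.01208, +0.63263); u = 744.4·(+0.19322)/0.63263 + 323.9 = 551.2583, v = 445.4·(+0.01208)/0.63263 + 233.6 = 242.1077
M3: Pc = R·M3+t = (+0.04466, +0.03539, +0.61046); u = 744.4·(+0.04466)/0.61046 + 323.9 = 378.3629, v = 445.4·(+0.03539)/0.61046 + 233.6 = 259.4243

c0=(417.09, 373.28) c1=(597.85, 350.83) c2=(551.26, 242.11) c3=(378.36, 259.42)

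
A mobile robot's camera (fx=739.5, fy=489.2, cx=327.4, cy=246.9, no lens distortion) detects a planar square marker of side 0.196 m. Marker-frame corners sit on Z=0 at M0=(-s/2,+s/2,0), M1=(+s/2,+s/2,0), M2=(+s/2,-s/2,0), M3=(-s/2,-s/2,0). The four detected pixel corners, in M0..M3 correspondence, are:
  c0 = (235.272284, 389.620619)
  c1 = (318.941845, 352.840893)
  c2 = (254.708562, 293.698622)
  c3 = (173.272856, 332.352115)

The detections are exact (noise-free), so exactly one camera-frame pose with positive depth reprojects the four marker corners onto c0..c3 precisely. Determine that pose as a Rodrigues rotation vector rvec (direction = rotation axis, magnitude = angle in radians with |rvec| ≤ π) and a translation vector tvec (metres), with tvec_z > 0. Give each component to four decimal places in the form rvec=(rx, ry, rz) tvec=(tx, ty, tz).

Intrinsics K: fx=739.5, fy=489.2, cx=327.4, cy=246.9
Marker side s = 0.196 m; corners in marker frame (Z=0):
  M0 = (-0.0980, +0.0980, 0)
  M1 = (+0.0980, +0.0980, 0)
  M2 = (+0.0980, -0.0980, 0)
  M3 = (-0.0980, -0.0980, 0)
Detected image corners:
  c0 = (235.272284, 389.620619) px
  c1 = (318.941845, 352.840893) px
  c2 = (254.708562, 293.698622) px
  c3 = (173.272856, 332.352115) px
Planar DLT: solve 8×8 A·h = b for H (H[2,2]=1):
  H  [+379.52340 +319.87763 +244.83680]
  H  [-250.47968 +294.03070 +342.41780]
  H  [-0.16966 -0.00835 +1.00000]
B = K⁻¹H; ‖b₁‖=0.746140, ‖b₂‖=0.746140; λ = 2/(‖b₁‖+‖b₂‖) = 1.340231, sign → tz>0 ⇒ λ=+1.340231
r₁ = λ·B[:,0] = (+0.78850,-0.57147,-0.22738); r₂ = λ·B[:,1] = (+0.58468,+0.81118,-0.01119)
r₃ = r₁×r₂ = (+0.19084,-0.12412,+0.97374); SVD([r₁ r₂ r₃]) → R = UVᵀ:
  R  [+0.78850 +0.58468 +0.19084]
  R  [-0.57147 +0.81118 -0.12412]
  R  [-0.22738 -0.01119 +0.97374]
t = (-0.14963, +0.26168, +1.34023) m
tr R = 2.573423; θ = arccos((tr R − 1)/2) = 0.665333 rad = 38.121°
axis k = ((R−Rᵀ)₃₂, (R−Rᵀ)₁₃, (R−Rᵀ)₂₁) / (2 sinθ) = (+0.091471, +0.338736, -0.936424)
rvec = θ·k = (+0.060859, +0.225372, -0.623034)

rvec=(0.0609, 0.2254, -0.6230) tvec=(-0.1496, 0.2617, 1.3402)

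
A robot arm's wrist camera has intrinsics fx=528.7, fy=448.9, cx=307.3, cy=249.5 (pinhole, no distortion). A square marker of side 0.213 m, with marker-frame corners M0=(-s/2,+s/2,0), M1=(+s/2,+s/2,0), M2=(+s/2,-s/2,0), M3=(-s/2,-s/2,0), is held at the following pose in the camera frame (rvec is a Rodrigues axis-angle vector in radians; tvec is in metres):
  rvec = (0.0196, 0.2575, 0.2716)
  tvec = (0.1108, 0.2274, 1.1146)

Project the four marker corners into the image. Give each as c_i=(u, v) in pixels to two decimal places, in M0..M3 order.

c0=(299.78, 367.51) c1=(395.24, 396.63) c2=(423.51, 313.09) c3=(325.77, 287.57)

Intrinsics K: fx=528.7, fy=448.9, cx=307.3, cy=249.5
Marker side s = 0.213 m; corners in marker frame (Z=0):
  M0 = (-0.1065, +0.1065, 0)
  M1 = (+0.1065, +0.1065, 0)
  M2 = (+0.1065, -0.1065, 0)
  M3 = (-0.1065, -0.1065, 0)
rvec = (0.0196, 0.2575, 0.2716), |rvec| = θ = 0.37478 rad = 21.473°
Rodrigues: sinθ=0.36606, 1−cosθ=0.06941; R = I + sinθ·[k]× + (1−cosθ)·[k]×²:
    [+0.93078 -0.26279 +0.25414]
    [+0.26778 +0.96336 +0.01542]
    [-0.24888 +0.05371 +0.96704]
t = (0.1108, 0.2274, 1.1146) m
M0: Pc = R·M0+t = (-0.01632, +0.30148, +1.14683); u = 528.7·(-0.01632)/1.14683 + 307.3 = 299.7784, v = 448.9·(+0.30148)/1.14683 + 249.5 = 367.5073
M1: Pc = R·M1+t = (+0.18194, +0.35852, +1.09381); u = 528.7·(+0.18194)/1.09381 + 307.3 = 395.2419, v = 448.9·(+0.35852)/1.09381 + 249.5 = 396.6347
M2: Pc = R·M2+t = (+0.23792, +0.15332, +1.08237); u = 528.7·(+0.23792)/1.08237 + 307.3 = 423.5129, v = 448.9·(+0.15332)/1.08237 + 249.5 = 313.0879
M3: Pc = R·M3+t = (+0.03966, +0.09628, +1.13539); u = 528.7·(+0.03966)/1.13539 + 307.3 = 325.7676, v = 448.9·(+0.09628)/1.13539 + 249.5 = 287.5680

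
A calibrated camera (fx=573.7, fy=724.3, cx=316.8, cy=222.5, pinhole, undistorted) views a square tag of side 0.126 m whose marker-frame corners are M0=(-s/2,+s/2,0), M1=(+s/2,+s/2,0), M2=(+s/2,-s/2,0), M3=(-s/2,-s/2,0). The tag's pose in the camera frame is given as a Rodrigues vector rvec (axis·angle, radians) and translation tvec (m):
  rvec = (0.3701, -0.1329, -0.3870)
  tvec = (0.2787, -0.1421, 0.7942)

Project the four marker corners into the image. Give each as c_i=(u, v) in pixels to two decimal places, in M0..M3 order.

c0=(487.63, 166.26) c1=(566.96, 123.24) c2=(550.21, 15.73) c3=(465.81, 60.41)

Intrinsics K: fx=573.7, fy=724.3, cx=316.8, cy=222.5
Marker side s = 0.126 m; corners in marker frame (Z=0):
  M0 = (-0.0630, +0.0630, 0)
  M1 = (+0.0630, +0.0630, 0)
  M2 = (+0.0630, -0.0630, 0)
  M3 = (-0.0630, -0.0630, 0)
rvec = (0.3701, -0.1329, -0.3870), |rvec| = θ = 0.55173 rad = 31.612°
Rodrigues: sinθ=0.52416, 1−cosθ=0.14838; R = I + sinθ·[k]× + (1−cosθ)·[k]×²:
    [+0.91839 +0.34369 -0.19608]
    [-0.39164 +0.86023 -0.32654]
    [+0.05644 +0.37668 +0.92462]
t = (0.2787, -0.1421, 0.7942) m
M0: Pc = R·M0+t = (+0.24249, -0.06323, +0.81437); u = 573.7·(+0.24249)/0.81437 + 316.8 = 487.6289, v = 724.3·(-0.06323)/0.81437 + 222.5 = 166.2615
M1: Pc = R·M1+t = (+0.35821, -0.11258, +0.82149); u = 573.7·(+0.35821)/0.82149 + 316.8 = 566.9629, v = 724.3·(-0.11258)/0.82149 + 222.5 = 123.2399
M2: Pc = R·M2+t = (+0.31491, -0.22097, +0.77403); u = 573.7·(+0.31491)/0.77403 + 316.8 = 550.2053, v = 724.3·(-0.22097)/0.77403 + 222.5 = 15.7279
M3: Pc = R·M3+t = (+0.19919, -0.17162, +0.76691); u = 573.7·(+0.19919)/0.76691 + 316.8 = 465.8063, v = 724.3·(-0.17162)/0.76691 + 222.5 = 60.4149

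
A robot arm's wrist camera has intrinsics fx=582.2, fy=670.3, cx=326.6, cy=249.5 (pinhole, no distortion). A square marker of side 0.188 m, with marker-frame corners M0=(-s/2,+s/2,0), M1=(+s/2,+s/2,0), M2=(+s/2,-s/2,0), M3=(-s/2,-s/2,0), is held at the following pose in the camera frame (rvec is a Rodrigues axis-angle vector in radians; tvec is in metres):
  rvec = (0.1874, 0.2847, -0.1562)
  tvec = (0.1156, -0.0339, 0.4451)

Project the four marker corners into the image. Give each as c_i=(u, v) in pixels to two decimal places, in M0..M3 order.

Intrinsics K: fx=582.2, fy=670.3, cx=326.6, cy=249.5
Marker side s = 0.188 m; corners in marker frame (Z=0):
  M0 = (-0.0940, +0.0940, 0)
  M1 = (+0.0940, +0.0940, 0)
  M2 = (+0.0940, -0.0940, 0)
  M3 = (-0.0940, -0.0940, 0)
rvec = (0.1874, 0.2847, -0.1562), |rvec| = θ = 0.37493 rad = 21.482°
Rodrigues: sinθ=0.36621, 1−cosθ=0.06947; R = I + sinθ·[k]× + (1−cosθ)·[k]×²:
    [+0.94789 +0.17893 +0.26361]
    [-0.12620 +0.97059 -0.20502]
    [-0.29254 +0.16106 +0.94259]
t = (0.1156, -0.0339, 0.4451) m
M0: Pc = R·M0+t = (+0.04332, +0.06920, +0.48774); u = 582.2·(+0.04332)/0.48774 + 326.6 = 378.3075, v = 670.3·(+0.06920)/0.48774 + 249.5 = 344.5991
M1: Pc = R·M1+t = (+0.22152, +0.04547, +0.43274); u = 582.2·(+0.22152)/0.43274 + 326.6 = 624.6294, v = 670.3·(+0.04547)/0.43274 + 249.5 = 319.9351
M2: Pc = R·M2+t = (+0.18788, -0.13700, +0.40246); u = 582.2·(+0.18788)/0.40246 + 326.6 = 598.3900, v = 670.3·(-0.13700)/0.40246 + 249.5 = 21.3291
M3: Pc = R·M3+t = (+0.00968, -0.11327, +0.45746); u = 582.2·(+0.00968)/0.45746 + 326.6 = 338.9182, v = 670.3·(-0.11327)/0.45746 + 249.5 = 83.5255

c0=(378.31, 344.60) c1=(624.63, 319.94) c2=(598.39, 21.33) c3=(338.92, 83.53)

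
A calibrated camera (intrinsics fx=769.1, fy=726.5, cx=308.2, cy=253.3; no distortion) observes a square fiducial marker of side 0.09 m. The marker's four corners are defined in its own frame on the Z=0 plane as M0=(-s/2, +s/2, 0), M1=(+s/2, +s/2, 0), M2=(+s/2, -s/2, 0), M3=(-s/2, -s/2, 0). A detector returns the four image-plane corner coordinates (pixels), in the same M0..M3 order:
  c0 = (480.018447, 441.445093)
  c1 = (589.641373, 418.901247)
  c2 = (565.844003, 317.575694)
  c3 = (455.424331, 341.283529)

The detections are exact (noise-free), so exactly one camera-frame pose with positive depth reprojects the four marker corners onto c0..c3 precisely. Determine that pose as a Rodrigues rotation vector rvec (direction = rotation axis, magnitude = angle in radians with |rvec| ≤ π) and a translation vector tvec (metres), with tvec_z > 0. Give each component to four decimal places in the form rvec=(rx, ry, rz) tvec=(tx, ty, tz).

Intrinsics K: fx=769.1, fy=726.5, cx=308.2, cy=253.3
Marker side s = 0.09 m; corners in marker frame (Z=0):
  M0 = (-0.0450, +0.0450, 0)
  M1 = (+0.0450, +0.0450, 0)
  M2 = (+0.0450, -0.0450, 0)
  M3 = (-0.0450, -0.0450, 0)
Detected image corners:
  c0 = (480.018447, 441.445093) px
  c1 = (589.641373, 418.901247) px
  c2 = (565.844003, 317.575694) px
  c3 = (455.424331, 341.283529) px
Planar DLT: solve 8×8 A·h = b for H (H[2,2]=1):
  H  [+1167.74733 +322.95100 +522.52937]
  H  [-296.66047 +1158.64156 +380.09038]
  H  [-0.10463 +0.10347 +1.00000]
B = K⁻¹H; ‖b₁‖=1.607367, ‖b₂‖=1.607367; λ = 2/(‖b₁‖+‖b₂‖) = 0.622136, sign → tz>0 ⇒ λ=+0.622136
r₁ = λ·B[:,0] = (+0.97069,-0.23135,-0.06509); r₂ = λ·B[:,1] = (+0.23544,+0.96975,+0.06437)
r₃ = r₁×r₂ = (+0.04823,-0.07781,+0.99580); SVD([r₁ r₂ r₃]) → R = UVᵀ:
  R  [+0.97069 +0.23544 +0.04823]
  R  [-0.23135 +0.96975 -0.07781]
  R  [-0.06509 +0.06437 +0.99580]
t = (+0.17337, +0.10858, +0.62214) m
tr R = 2.936245; θ = arccos((tr R − 1)/2) = 0.253172 rad = 14.506°
axis k = ((R−Rᵀ)₃₂, (R−Rᵀ)₁₃, (R−Rᵀ)₂₁) / (2 sinθ) = (+0.283833, +0.226210, -0.931809)
rvec = θ·k = (+0.071859, +0.057270, -0.235908)

rvec=(0.0719, 0.0573, -0.2359) tvec=(0.1734, 0.1086, 0.6221)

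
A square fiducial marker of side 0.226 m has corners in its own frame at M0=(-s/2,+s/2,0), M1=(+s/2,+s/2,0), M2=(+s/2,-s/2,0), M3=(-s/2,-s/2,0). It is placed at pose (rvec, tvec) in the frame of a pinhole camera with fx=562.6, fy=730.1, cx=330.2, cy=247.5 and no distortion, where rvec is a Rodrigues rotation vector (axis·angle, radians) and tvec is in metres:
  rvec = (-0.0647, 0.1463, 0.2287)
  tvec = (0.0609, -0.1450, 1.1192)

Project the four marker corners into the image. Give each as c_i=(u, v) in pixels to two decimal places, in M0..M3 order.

Intrinsics K: fx=562.6, fy=730.1, cx=330.2, cy=247.5
Marker side s = 0.226 m; corners in marker frame (Z=0):
  M0 = (-0.1130, +0.1130, 0)
  M1 = (+0.1130, +0.1130, 0)
  M2 = (+0.1130, -0.1130, 0)
  M3 = (-0.1130, -0.1130, 0)
rvec = (-0.0647, 0.1463, 0.2287), |rvec| = θ = 0.27909 rad = 15.991°
Rodrigues: sinθ=0.27548, 1−cosθ=0.03869; R = I + sinθ·[k]× + (1−cosθ)·[k]×²:
    [+0.96338 -0.23044 +0.13706]
    [+0.22104 +0.97194 +0.08048]
    [-0.15176 -0.04724 +0.98729]
t = (0.0609, -0.1450, 1.1192) m
M0: Pc = R·M0+t = (-0.07400, -0.06015, +1.13101); u = 562.6·(-0.07400)/1.13101 + 330.2 = 293.3887, v = 730.1·(-0.06015)/1.13101 + 247.5 = 208.6724
M1: Pc = R·M1+t = (+0.14372, -0.01019, +1.09671); u = 562.6·(+0.14372)/1.09671 + 330.2 = 403.9277, v = 730.1·(-0.01019)/1.09671 + 247.5 = 240.7141
M2: Pc = R·M2+t = (+0.19580, -0.22985, +1.10739); u = 562.6·(+0.19580)/1.10739 + 330.2 = 429.6759, v = 730.1·(-0.22985)/1.10739 + 247.5 = 95.9594
M3: Pc = R·M3+t = (-0.02192, -0.27981, +1.14169); u = 562.6·(-0.02192)/1.14169 + 330.2 = 319.3972, v = 730.1·(-0.27981)/1.14169 + 247.5 = 68.5659

c0=(293.39, 208.67) c1=(403.93, 240.71) c2=(429.68, 95.96) c3=(319.40, 68.57)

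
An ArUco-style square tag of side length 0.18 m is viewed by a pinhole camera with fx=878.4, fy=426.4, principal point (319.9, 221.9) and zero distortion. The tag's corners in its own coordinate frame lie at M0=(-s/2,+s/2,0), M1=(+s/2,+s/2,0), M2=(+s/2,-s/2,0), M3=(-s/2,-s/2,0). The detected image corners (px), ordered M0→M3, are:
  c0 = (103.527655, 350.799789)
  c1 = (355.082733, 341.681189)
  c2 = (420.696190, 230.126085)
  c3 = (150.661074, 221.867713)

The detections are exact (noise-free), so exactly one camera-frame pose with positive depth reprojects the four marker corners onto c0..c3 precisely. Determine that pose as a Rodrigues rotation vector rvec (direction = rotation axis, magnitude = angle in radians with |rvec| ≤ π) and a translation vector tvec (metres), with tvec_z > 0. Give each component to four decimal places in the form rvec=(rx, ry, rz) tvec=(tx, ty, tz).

Intrinsics K: fx=878.4, fy=426.4, cx=319.9, cy=221.9
Marker side s = 0.18 m; corners in marker frame (Z=0):
  M0 = (-0.0900, +0.0900, 0)
  M1 = (+0.0900, +0.0900, 0)
  M2 = (+0.0900, -0.0900, 0)
  M3 = (-0.0900, -0.0900, 0)
Detected image corners:
  c0 = (103.527655, 350.799789) px
  c1 = (355.082733, 341.681189) px
  c2 = (420.696190, 230.126085) px
  c3 = (150.661074, 221.867713) px
Planar DLT: solve 8×8 A·h = b for H (H[2,2]=1):
  H  [+1653.49181 -170.73813 +265.49790]
  H  [+225.43859 +826.93965 +289.17467]
  H  [+0.80489 +0.56765 +1.00000]
B = K⁻¹H; ‖b₁‖=1.784843, ‖b₂‖=1.784843; λ = 2/(‖b₁‖+‖b₂‖) = 0.560273, sign → tz>0 ⇒ λ=+0.560273
r₁ = λ·B[:,0] = (+0.89042,+0.06154,+0.45096); r₂ = λ·B[:,1] = (-0.22473,+0.92106,+0.31804)
r₃ = r₁×r₂ = (-0.39579,-0.38453,+0.83396); SVD([r₁ r₂ r₃]) → R = UVᵀ:
  R  [+0.89042 -0.22473 -0.39579]
  R  [+0.06154 +0.92106 -0.38453]
  R  [+0.45096 +0.31804 +0.83396]
t = (-0.03470, +0.08840, +0.56027) m
tr R = 2.645437; θ = arccos((tr R − 1)/2) = 0.604620 rad = 34.642°
axis k = ((R−Rᵀ)₃₂, (R−Rᵀ)₁₃, (R−Rᵀ)₂₁) / (2 sinθ) = (+0.617975, -0.744786, +0.251795)
rvec = θ·k = (+0.373640, -0.450312, +0.152240)

rvec=(0.3736, -0.4503, 0.1522) tvec=(-0.0347, 0.0884, 0.5603)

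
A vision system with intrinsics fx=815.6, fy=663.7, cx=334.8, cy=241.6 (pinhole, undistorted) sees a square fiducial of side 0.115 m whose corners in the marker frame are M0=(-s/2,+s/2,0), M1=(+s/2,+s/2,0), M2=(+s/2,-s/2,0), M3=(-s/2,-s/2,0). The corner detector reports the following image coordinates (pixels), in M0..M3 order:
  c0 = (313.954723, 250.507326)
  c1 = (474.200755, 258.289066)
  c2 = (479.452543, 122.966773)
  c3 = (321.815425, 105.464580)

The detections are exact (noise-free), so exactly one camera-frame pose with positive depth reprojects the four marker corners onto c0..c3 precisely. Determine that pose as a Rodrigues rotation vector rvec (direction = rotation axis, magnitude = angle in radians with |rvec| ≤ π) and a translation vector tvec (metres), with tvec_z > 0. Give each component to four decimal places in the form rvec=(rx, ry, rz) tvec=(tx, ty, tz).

Intrinsics K: fx=815.6, fy=663.7, cx=334.8, cy=241.6
Marker side s = 0.115 m; corners in marker frame (Z=0):
  M0 = (-0.0575, +0.0575, 0)
  M1 = (+0.0575, +0.0575, 0)
  M2 = (+0.0575, -0.0575, 0)
  M3 = (-0.0575, -0.0575, 0)
Detected image corners:
  c0 = (313.954723, 250.507326) px
  c1 = (474.200755, 258.289066) px
  c2 = (479.452543, 122.966773) px
  c3 = (321.815425, 105.464580) px
Planar DLT: solve 8×8 A·h = b for H (H[2,2]=1):
  H  [+1625.82506 -103.26980 +400.18169]
  H  [+223.29855 +1195.84534 +184.05669]
  H  [+0.61356 -0.11742 +1.00000]
B = K⁻¹H; ‖b₁‖=1.849927, ‖b₂‖=1.849927; λ = 2/(‖b₁‖+‖b₂‖) = 0.540562, sign → tz>0 ⇒ λ=+0.540562
r₁ = λ·B[:,0] = (+0.94141,+0.06114,+0.33167); r₂ = λ·B[:,1] = (-0.04239,+0.99708,-0.06347)
r₃ = r₁×r₂ = (-0.33458,+0.04570,+0.94126); SVD([r₁ r₂ r₃]) → R = UVᵀ:
  R  [+0.94141 -0.04239 -0.33458]
  R  [+0.06114 +0.99708 +0.04570]
  R  [+0.33167 -0.06347 +0.94126]
t = (+0.04333, -0.04687, +0.54056) m
tr R = 2.879756; θ = arccos((tr R − 1)/2) = 0.348524 rad = 19.969°
axis k = ((R−Rᵀ)₃₂, (R−Rᵀ)₁₃, (R−Rᵀ)₂₁) / (2 sinθ) = (-0.159837, -0.975438, +0.151569)
rvec = θ·k = (-0.055707, -0.339964, +0.052825)

rvec=(-0.0557, -0.3400, 0.0528) tvec=(0.0433, -0.0469, 0.5406)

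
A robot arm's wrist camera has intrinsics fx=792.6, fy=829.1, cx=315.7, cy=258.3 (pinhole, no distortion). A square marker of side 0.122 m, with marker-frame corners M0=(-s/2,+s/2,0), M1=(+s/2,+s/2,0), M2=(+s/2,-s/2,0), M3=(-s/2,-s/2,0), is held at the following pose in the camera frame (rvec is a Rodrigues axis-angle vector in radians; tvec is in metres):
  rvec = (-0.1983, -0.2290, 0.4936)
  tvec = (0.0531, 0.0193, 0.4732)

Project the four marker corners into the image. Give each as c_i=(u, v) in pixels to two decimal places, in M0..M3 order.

c0=(269.31, 336.21) c1=(447.96, 438.21) c2=(526.35, 252.46) c3=(362.14, 148.76)

Intrinsics K: fx=792.6, fy=829.1, cx=315.7, cy=258.3
Marker side s = 0.122 m; corners in marker frame (Z=0):
  M0 = (-0.0610, +0.0610, 0)
  M1 = (+0.0610, +0.0610, 0)
  M2 = (+0.0610, -0.0610, 0)
  M3 = (-0.0610, -0.0610, 0)
rvec = (-0.1983, -0.2290, 0.4936), |rvec| = θ = 0.57914 rad = 33.182°
Rodrigues: sinθ=0.54731, 1−cosθ=0.16307; R = I + sinθ·[k]× + (1−cosθ)·[k]×²:
    [+0.85605 -0.44439 -0.26400]
    [+0.48854 +0.86243 +0.13244]
    [+0.16882 -0.24235 +0.95539]
t = (0.0531, 0.0193, 0.4732) m
M0: Pc = R·M0+t = (-0.02623, +0.04211, +0.44812); u = 792.6·(-0.02623)/0.44812 + 315.7 = 269.3119, v = 829.1·(+0.04211)/0.44812 + 258.3 = 336.2055
M1: Pc = R·M1+t = (+0.07821, +0.10171, +0.46871); u = 792.6·(+0.07821)/0.46871 + 315.7 = 447.9561, v = 829.1·(+0.10171)/0.46871 + 258.3 = 438.2116
M2: Pc = R·M2+t = (+0.13243, -0.00351, +0.49828); u = 792.6·(+0.13243)/0.49828 + 315.7 = 526.3468, v = 829.1·(-0.00351)/0.49828 + 258.3 = 252.4647
M3: Pc = R·M3+t = (+0.02799, -0.06311, +0.47769); u = 792.6·(+0.02799)/0.47769 + 315.7 = 362.1401, v = 829.1·(-0.06311)/0.47769 + 258.3 = 148.7636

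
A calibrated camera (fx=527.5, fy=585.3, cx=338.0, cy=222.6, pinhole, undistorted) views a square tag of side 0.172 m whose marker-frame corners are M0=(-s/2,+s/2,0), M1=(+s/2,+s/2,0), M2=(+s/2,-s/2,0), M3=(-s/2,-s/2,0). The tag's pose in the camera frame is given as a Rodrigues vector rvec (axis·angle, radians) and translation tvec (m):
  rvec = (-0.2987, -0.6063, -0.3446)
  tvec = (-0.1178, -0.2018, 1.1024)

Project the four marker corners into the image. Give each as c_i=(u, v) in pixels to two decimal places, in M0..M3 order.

Intrinsics K: fx=527.5, fy=585.3, cx=338.0, cy=222.6
Marker side s = 0.172 m; corners in marker frame (Z=0):
  M0 = (-0.0860, +0.0860, 0)
  M1 = (+0.0860, +0.0860, 0)
  M2 = (+0.0860, -0.0860, 0)
  M3 = (-0.0860, -0.0860, 0)
rvec = (-0.2987, -0.6063, -0.3446), |rvec| = θ = 0.75866 rad = 43.468°
Rodrigues: sinθ=0.68795, 1−cosθ=0.27424; R = I + sinθ·[k]× + (1−cosθ)·[k]×²:
    [+0.76827 +0.39877 -0.50075]
    [-0.22619 +0.90091 +0.37041]
    [+0.59883 -0.17131 +0.78234]
t = (-0.1178, -0.2018, 1.1024) m
M0: Pc = R·M0+t = (-0.14958, -0.10487, +1.03617); u = 527.5·(-0.14958)/1.03617 + 338.0 = 261.8524, v = 585.3·(-0.10487)/1.03617 + 222.6 = 163.3624
M1: Pc = R·M1+t = (-0.01743, -0.14377, +1.13917); u = 527.5·(-0.01743)/1.13917 + 338.0 = 329.9268, v = 585.3·(-0.14377)/1.13917 + 222.6 = 148.7292
M2: Pc = R·M2+t = (-0.08602, -0.29873, +1.16863); u = 527.5·(-0.08602)/1.16863 + 338.0 = 299.1706, v = 585.3·(-0.29873)/1.16863 + 222.6 = 72.9833
M3: Pc = R·M3+t = (-0.21817, -0.25983, +1.06563); u = 527.5·(-0.21817)/1.06563 + 338.0 = 230.0057, v = 585.3·(-0.25983)/1.06563 + 222.6 = 79.8905

c0=(261.85, 163.36) c1=(329.93, 148.73) c2=(299.17, 72.98) c3=(230.01, 79.89)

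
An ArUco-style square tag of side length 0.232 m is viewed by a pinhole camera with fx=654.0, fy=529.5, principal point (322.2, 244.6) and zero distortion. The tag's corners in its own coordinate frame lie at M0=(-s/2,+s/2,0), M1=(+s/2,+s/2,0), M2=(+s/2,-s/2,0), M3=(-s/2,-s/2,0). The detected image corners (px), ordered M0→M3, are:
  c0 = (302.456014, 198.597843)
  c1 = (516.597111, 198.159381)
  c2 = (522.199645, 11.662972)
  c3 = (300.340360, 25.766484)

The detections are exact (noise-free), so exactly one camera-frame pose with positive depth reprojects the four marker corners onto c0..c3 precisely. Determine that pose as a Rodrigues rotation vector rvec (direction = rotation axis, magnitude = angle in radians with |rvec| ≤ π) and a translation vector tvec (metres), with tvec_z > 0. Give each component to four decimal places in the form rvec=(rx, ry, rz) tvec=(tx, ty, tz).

Intrinsics K: fx=654.0, fy=529.5, cx=322.2, cy=244.6
Marker side s = 0.232 m; corners in marker frame (Z=0):
  M0 = (-0.1160, +0.1160, 0)
  M1 = (+0.1160, +0.1160, 0)
  M2 = (+0.1160, -0.1160, 0)
  M3 = (-0.1160, -0.1160, 0)
Detected image corners:
  c0 = (302.456014, 198.597843) px
  c1 = (516.597111, 198.159381) px
  c2 = (522.199645, 11.662972) px
  c3 = (300.340360, 25.766484) px
Planar DLT: solve 8×8 A·h = b for H (H[2,2]=1):
  H  [+807.31322 +54.67903 +406.31467]
  H  [-65.75482 +789.59955 +110.24578]
  H  [-0.32177 +0.15003 +1.00000]
B = K⁻¹H; ‖b₁‖=1.429837, ‖b₂‖=1.429837; λ = 2/(‖b₁‖+‖b₂‖) = 0.699381, sign → tz>0 ⇒ λ=+0.699381
r₁ = λ·B[:,0] = (+0.97420,+0.01710,-0.22504); r₂ = λ·B[:,1] = (+0.00678,+0.99446,+0.10493)
r₃ = r₁×r₂ = (+0.22559,-0.10375,+0.96868); SVD([r₁ r₂ r₃]) → R = UVᵀ:
  R  [+0.97420 +0.00678 +0.22559]
  R  [+0.01710 +0.99446 -0.10375]
  R  [-0.22504 +0.10493 +0.96868]
t = (+0.08995, -0.17746, +0.69938) m
tr R = 2.937340; θ = arccos((tr R − 1)/2) = 0.250979 rad = 14.380°
axis k = ((R−Rᵀ)₃₂, (R−Rᵀ)₁₃, (R−Rᵀ)₂₁) / (2 sinθ) = (+0.420124, +0.907229, +0.020789)
rvec = θ·k = (+0.105442, +0.227695, +0.005218)

rvec=(0.1054, 0.2277, 0.0052) tvec=(0.0900, -0.1775, 0.6994)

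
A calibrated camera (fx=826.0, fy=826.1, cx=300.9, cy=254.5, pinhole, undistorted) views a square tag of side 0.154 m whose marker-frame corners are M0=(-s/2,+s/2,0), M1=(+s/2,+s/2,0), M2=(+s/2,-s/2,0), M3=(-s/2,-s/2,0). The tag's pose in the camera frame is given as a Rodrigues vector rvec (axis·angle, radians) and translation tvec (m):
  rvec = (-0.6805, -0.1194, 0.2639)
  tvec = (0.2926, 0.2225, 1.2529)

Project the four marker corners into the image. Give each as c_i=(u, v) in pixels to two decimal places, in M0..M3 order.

c0=(440.48, 432.06) c1=(541.34, 461.01) c2=(542.98, 372.75) c3=(449.71, 345.74)

Intrinsics K: fx=826.0, fy=826.1, cx=300.9, cy=254.5
Marker side s = 0.154 m; corners in marker frame (Z=0):
  M0 = (-0.0770, +0.0770, 0)
  M1 = (+0.0770, +0.0770, 0)
  M2 = (+0.0770, -0.0770, 0)
  M3 = (-0.0770, -0.0770, 0)
rvec = (-0.6805, -0.1194, 0.2639), |rvec| = θ = 0.73958 rad = 42.375°
Rodrigues: sinθ=0.67398, 1−cosθ=0.26125; R = I + sinθ·[k]× + (1−cosθ)·[k]×²:
    [+0.95993 -0.20168 -0.19458]
    [+0.27930 +0.74556 +0.60509]
    [+0.02304 -0.63519 +0.77201]
t = (0.2926, 0.2225, 1.2529) m
M0: Pc = R·M0+t = (+0.20316, +0.25840, +1.20222); u = 826.0·(+0.20316)/1.20222 + 300.9 = 440.4811, v = 826.1·(+0.25840)/1.20222 + 254.5 = 432.0603
M1: Pc = R·M1+t = (+0.35098, +0.30141, +1.20576); u = 826.0·(+0.35098)/1.20576 + 300.9 = 541.3395, v = 826.1·(+0.30141)/1.20576 + 254.5 = 461.0066
M2: Pc = R·M2+t = (+0.38204, +0.18660, +1.30358); u = 826.0·(+0.38204)/1.30358 + 300.9 = 542.9777, v = 826.1·(+0.18660)/1.30358 + 254.5 = 372.7498
M3: Pc = R·M3+t = (+0.23422, +0.14359, +1.30004); u = 826.0·(+0.23422)/1.30004 + 300.9 = 449.7127, v = 826.1·(+0.14359)/1.30004 + 254.5 = 345.7408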